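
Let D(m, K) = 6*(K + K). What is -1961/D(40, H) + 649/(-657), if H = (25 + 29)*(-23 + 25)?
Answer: -236609/94608 ≈ -2.5009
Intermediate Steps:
H = 108 (H = 54*2 = 108)
D(m, K) = 12*K (D(m, K) = 6*(2*K) = 12*K)
-1961/D(40, H) + 649/(-657) = -1961/(12*108) + 649/(-657) = -1961/1296 + 649*(-1/657) = -1961*1/1296 - 649/657 = -1961/1296 - 649/657 = -236609/94608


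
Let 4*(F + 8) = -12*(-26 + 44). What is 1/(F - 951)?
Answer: -1/1013 ≈ -0.00098717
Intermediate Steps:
F = -62 (F = -8 + (-12*(-26 + 44))/4 = -8 + (-12*18)/4 = -8 + (¼)*(-216) = -8 - 54 = -62)
1/(F - 951) = 1/(-62 - 951) = 1/(-1013) = -1/1013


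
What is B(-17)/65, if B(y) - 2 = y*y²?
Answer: -4911/65 ≈ -75.554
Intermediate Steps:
B(y) = 2 + y³ (B(y) = 2 + y*y² = 2 + y³)
B(-17)/65 = (2 + (-17)³)/65 = (2 - 4913)*(1/65) = -4911*1/65 = -4911/65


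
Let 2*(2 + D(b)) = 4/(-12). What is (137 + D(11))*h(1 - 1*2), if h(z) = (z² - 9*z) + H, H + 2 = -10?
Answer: -809/3 ≈ -269.67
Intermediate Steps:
H = -12 (H = -2 - 10 = -12)
D(b) = -13/6 (D(b) = -2 + (4/(-12))/2 = -2 + (4*(-1/12))/2 = -2 + (½)*(-⅓) = -2 - ⅙ = -13/6)
h(z) = -12 + z² - 9*z (h(z) = (z² - 9*z) - 12 = -12 + z² - 9*z)
(137 + D(11))*h(1 - 1*2) = (137 - 13/6)*(-12 + (1 - 1*2)² - 9*(1 - 1*2)) = 809*(-12 + (1 - 2)² - 9*(1 - 2))/6 = 809*(-12 + (-1)² - 9*(-1))/6 = 809*(-12 + 1 + 9)/6 = (809/6)*(-2) = -809/3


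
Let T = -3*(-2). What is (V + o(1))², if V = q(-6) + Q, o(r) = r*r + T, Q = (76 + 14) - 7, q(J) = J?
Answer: 7056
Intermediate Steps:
T = 6
Q = 83 (Q = 90 - 7 = 83)
o(r) = 6 + r² (o(r) = r*r + 6 = r² + 6 = 6 + r²)
V = 77 (V = -6 + 83 = 77)
(V + o(1))² = (77 + (6 + 1²))² = (77 + (6 + 1))² = (77 + 7)² = 84² = 7056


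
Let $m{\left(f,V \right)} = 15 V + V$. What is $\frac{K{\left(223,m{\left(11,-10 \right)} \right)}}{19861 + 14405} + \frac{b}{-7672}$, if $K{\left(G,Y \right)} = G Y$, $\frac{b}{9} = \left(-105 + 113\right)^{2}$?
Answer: $- \frac{18342136}{16430547} \approx -1.1163$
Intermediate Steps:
$b = 576$ ($b = 9 \left(-105 + 113\right)^{2} = 9 \cdot 8^{2} = 9 \cdot 64 = 576$)
$m{\left(f,V \right)} = 16 V$
$\frac{K{\left(223,m{\left(11,-10 \right)} \right)}}{19861 + 14405} + \frac{b}{-7672} = \frac{223 \cdot 16 \left(-10\right)}{19861 + 14405} + \frac{576}{-7672} = \frac{223 \left(-160\right)}{34266} + 576 \left(- \frac{1}{7672}\right) = \left(-35680\right) \frac{1}{34266} - \frac{72}{959} = - \frac{17840}{17133} - \frac{72}{959} = - \frac{18342136}{16430547}$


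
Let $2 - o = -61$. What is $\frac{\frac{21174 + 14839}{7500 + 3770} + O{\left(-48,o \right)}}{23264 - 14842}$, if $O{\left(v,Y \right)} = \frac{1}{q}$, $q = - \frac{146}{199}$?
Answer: $\frac{376896}{1732215905} \approx 0.00021758$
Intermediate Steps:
$o = 63$ ($o = 2 - -61 = 2 + 61 = 63$)
$q = - \frac{146}{199}$ ($q = \left(-146\right) \frac{1}{199} = - \frac{146}{199} \approx -0.73367$)
$O{\left(v,Y \right)} = - \frac{199}{146}$ ($O{\left(v,Y \right)} = \frac{1}{- \frac{146}{199}} = - \frac{199}{146}$)
$\frac{\frac{21174 + 14839}{7500 + 3770} + O{\left(-48,o \right)}}{23264 - 14842} = \frac{\frac{21174 + 14839}{7500 + 3770} - \frac{199}{146}}{23264 - 14842} = \frac{\frac{36013}{11270} - \frac{199}{146}}{8422} = \left(36013 \cdot \frac{1}{11270} - \frac{199}{146}\right) \frac{1}{8422} = \left(\frac{36013}{11270} - \frac{199}{146}\right) \frac{1}{8422} = \frac{753792}{411355} \cdot \frac{1}{8422} = \frac{376896}{1732215905}$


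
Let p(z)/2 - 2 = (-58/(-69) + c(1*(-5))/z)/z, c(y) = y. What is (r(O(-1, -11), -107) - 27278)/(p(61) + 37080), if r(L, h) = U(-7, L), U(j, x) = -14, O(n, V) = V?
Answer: -3503596854/4760643151 ≈ -0.73595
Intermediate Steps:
p(z) = 4 + 2*(58/69 - 5/z)/z (p(z) = 4 + 2*((-58/(-69) + (1*(-5))/z)/z) = 4 + 2*((-58*(-1/69) - 5/z)/z) = 4 + 2*((58/69 - 5/z)/z) = 4 + 2*(58/69 - 5/z)/z)
r(L, h) = -14
(r(O(-1, -11), -107) - 27278)/(p(61) + 37080) = (-14 - 27278)/((4 - 10/61² + (116/69)/61) + 37080) = -27292/((4 - 10*1/3721 + (116/69)*(1/61)) + 37080) = -27292/((4 - 10/3721 + 116/4209) + 37080) = -27292/(1033382/256749 + 37080) = -27292/9521286302/256749 = -27292*256749/9521286302 = -3503596854/4760643151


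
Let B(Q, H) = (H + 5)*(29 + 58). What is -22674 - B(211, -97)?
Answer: -14670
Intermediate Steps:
B(Q, H) = 435 + 87*H (B(Q, H) = (5 + H)*87 = 435 + 87*H)
-22674 - B(211, -97) = -22674 - (435 + 87*(-97)) = -22674 - (435 - 8439) = -22674 - 1*(-8004) = -22674 + 8004 = -14670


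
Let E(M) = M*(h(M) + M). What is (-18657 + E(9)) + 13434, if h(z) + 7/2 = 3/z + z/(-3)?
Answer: -10395/2 ≈ -5197.5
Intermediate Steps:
h(z) = -7/2 + 3/z - z/3 (h(z) = -7/2 + (3/z + z/(-3)) = -7/2 + (3/z + z*(-⅓)) = -7/2 + (3/z - z/3) = -7/2 + 3/z - z/3)
E(M) = M*(-7/2 + 3/M + 2*M/3) (E(M) = M*((-7/2 + 3/M - M/3) + M) = M*(-7/2 + 3/M + 2*M/3))
(-18657 + E(9)) + 13434 = (-18657 + (3 + (⅙)*9*(-21 + 4*9))) + 13434 = (-18657 + (3 + (⅙)*9*(-21 + 36))) + 13434 = (-18657 + (3 + (⅙)*9*15)) + 13434 = (-18657 + (3 + 45/2)) + 13434 = (-18657 + 51/2) + 13434 = -37263/2 + 13434 = -10395/2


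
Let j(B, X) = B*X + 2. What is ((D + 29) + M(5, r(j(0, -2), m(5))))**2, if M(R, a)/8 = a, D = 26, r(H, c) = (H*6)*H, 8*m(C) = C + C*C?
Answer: 61009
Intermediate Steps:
m(C) = C/8 + C**2/8 (m(C) = (C + C*C)/8 = (C + C**2)/8 = C/8 + C**2/8)
j(B, X) = 2 + B*X
r(H, c) = 6*H**2 (r(H, c) = (6*H)*H = 6*H**2)
M(R, a) = 8*a
((D + 29) + M(5, r(j(0, -2), m(5))))**2 = ((26 + 29) + 8*(6*(2 + 0*(-2))**2))**2 = (55 + 8*(6*(2 + 0)**2))**2 = (55 + 8*(6*2**2))**2 = (55 + 8*(6*4))**2 = (55 + 8*24)**2 = (55 + 192)**2 = 247**2 = 61009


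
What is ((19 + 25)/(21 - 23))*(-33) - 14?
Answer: 712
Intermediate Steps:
((19 + 25)/(21 - 23))*(-33) - 14 = (44/(-2))*(-33) - 14 = (44*(-1/2))*(-33) - 14 = -22*(-33) - 14 = 726 - 14 = 712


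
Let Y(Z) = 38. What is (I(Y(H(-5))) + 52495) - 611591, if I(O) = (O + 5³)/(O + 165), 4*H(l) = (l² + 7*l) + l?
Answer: -113496325/203 ≈ -5.5910e+5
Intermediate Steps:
H(l) = 2*l + l²/4 (H(l) = ((l² + 7*l) + l)/4 = (l² + 8*l)/4 = 2*l + l²/4)
I(O) = (125 + O)/(165 + O) (I(O) = (O + 125)/(165 + O) = (125 + O)/(165 + O))
(I(Y(H(-5))) + 52495) - 611591 = ((125 + 38)/(165 + 38) + 52495) - 611591 = (163/203 + 52495) - 611591 = 10656648/203 - 611591 = -113496325/203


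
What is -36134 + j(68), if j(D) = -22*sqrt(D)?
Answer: -36134 - 44*sqrt(17) ≈ -36315.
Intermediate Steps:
-36134 + j(68) = -36134 - 44*sqrt(17)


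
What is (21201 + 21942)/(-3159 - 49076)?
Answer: -43143/52235 ≈ -0.82594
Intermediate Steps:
(21201 + 21942)/(-3159 - 49076) = 43143/(-52235) = 43143*(-1/52235) = -43143/52235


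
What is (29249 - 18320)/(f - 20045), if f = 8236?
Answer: -10929/11809 ≈ -0.92548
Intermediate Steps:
(29249 - 18320)/(f - 20045) = (29249 - 18320)/(8236 - 20045) = 10929/(-11809) = 10929*(-1/11809) = -10929/11809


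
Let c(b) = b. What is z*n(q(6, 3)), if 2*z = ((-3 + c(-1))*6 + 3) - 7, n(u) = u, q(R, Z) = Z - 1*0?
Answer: -42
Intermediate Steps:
q(R, Z) = Z (q(R, Z) = Z + 0 = Z)
z = -14 (z = (((-3 - 1)*6 + 3) - 7)/2 = ((-4*6 + 3) - 7)/2 = ((-24 + 3) - 7)/2 = (-21 - 7)/2 = (½)*(-28) = -14)
z*n(q(6, 3)) = -14*3 = -42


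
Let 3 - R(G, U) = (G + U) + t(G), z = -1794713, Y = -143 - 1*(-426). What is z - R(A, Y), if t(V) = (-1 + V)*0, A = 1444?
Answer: -1792989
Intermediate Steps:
t(V) = 0
Y = 283 (Y = -143 + 426 = 283)
R(G, U) = 3 - G - U (R(G, U) = 3 - ((G + U) + 0) = 3 - (G + U) = 3 + (-G - U) = 3 - G - U)
z - R(A, Y) = -1794713 - (3 - 1*1444 - 1*283) = -1794713 - (3 - 1444 - 283) = -1794713 - 1*(-1724) = -1794713 + 1724 = -1792989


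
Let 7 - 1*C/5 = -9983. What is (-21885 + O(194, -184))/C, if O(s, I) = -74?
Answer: -21959/49950 ≈ -0.43962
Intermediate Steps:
C = 49950 (C = 35 - 5*(-9983) = 35 + 49915 = 49950)
(-21885 + O(194, -184))/C = (-21885 - 74)/49950 = -21959*1/49950 = -21959/49950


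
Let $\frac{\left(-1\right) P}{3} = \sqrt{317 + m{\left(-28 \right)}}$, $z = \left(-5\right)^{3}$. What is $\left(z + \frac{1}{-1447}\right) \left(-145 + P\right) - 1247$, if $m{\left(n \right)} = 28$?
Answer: $\frac{24422611}{1447} + \frac{542628 \sqrt{345}}{1447} \approx 23843.0$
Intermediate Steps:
$z = -125$
$P = - 3 \sqrt{345}$ ($P = - 3 \sqrt{317 + 28} = - 3 \sqrt{345} \approx -55.723$)
$\left(z + \frac{1}{-1447}\right) \left(-145 + P\right) - 1247 = \left(-125 + \frac{1}{-1447}\right) \left(-145 - 3 \sqrt{345}\right) - 1247 = \left(-125 - \frac{1}{1447}\right) \left(-145 - 3 \sqrt{345}\right) - 1247 = - \frac{180876 \left(-145 - 3 \sqrt{345}\right)}{1447} - 1247 = \left(\frac{26227020}{1447} + \frac{542628 \sqrt{345}}{1447}\right) - 1247 = \frac{24422611}{1447} + \frac{542628 \sqrt{345}}{1447}$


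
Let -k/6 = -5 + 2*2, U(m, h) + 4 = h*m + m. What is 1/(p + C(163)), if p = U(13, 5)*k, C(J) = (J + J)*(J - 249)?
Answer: -1/27592 ≈ -3.6242e-5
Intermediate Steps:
U(m, h) = -4 + m + h*m (U(m, h) = -4 + (h*m + m) = -4 + (m + h*m) = -4 + m + h*m)
C(J) = 2*J*(-249 + J) (C(J) = (2*J)*(-249 + J) = 2*J*(-249 + J))
k = 6 (k = -6*(-5 + 2*2) = -6*(-5 + 4) = -6*(-1) = 6)
p = 444 (p = (-4 + 13 + 5*13)*6 = (-4 + 13 + 65)*6 = 74*6 = 444)
1/(p + C(163)) = 1/(444 + 2*163*(-249 + 163)) = 1/(444 + 2*163*(-86)) = 1/(444 - 28036) = 1/(-27592) = -1/27592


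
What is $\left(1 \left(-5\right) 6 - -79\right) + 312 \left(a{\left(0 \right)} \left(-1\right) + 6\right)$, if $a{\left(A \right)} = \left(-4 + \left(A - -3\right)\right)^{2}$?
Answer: $1609$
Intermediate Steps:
$a{\left(A \right)} = \left(-1 + A\right)^{2}$ ($a{\left(A \right)} = \left(-4 + \left(A + 3\right)\right)^{2} = \left(-4 + \left(3 + A\right)\right)^{2} = \left(-1 + A\right)^{2}$)
$\left(1 \left(-5\right) 6 - -79\right) + 312 \left(a{\left(0 \right)} \left(-1\right) + 6\right) = \left(1 \left(-5\right) 6 - -79\right) + 312 \left(\left(-1 + 0\right)^{2} \left(-1\right) + 6\right) = \left(\left(-5\right) 6 + 79\right) + 312 \left(\left(-1\right)^{2} \left(-1\right) + 6\right) = \left(-30 + 79\right) + 312 \left(1 \left(-1\right) + 6\right) = 49 + 312 \left(-1 + 6\right) = 49 + 312 \cdot 5 = 49 + 1560 = 1609$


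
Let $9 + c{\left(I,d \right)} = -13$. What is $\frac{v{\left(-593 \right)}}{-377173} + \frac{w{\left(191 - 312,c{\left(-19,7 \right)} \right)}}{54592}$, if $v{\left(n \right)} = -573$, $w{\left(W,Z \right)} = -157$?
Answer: $- \frac{27934945}{20590628416} \approx -0.0013567$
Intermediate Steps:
$c{\left(I,d \right)} = -22$ ($c{\left(I,d \right)} = -9 - 13 = -22$)
$\frac{v{\left(-593 \right)}}{-377173} + \frac{w{\left(191 - 312,c{\left(-19,7 \right)} \right)}}{54592} = - \frac{573}{-377173} - \frac{157}{54592} = \left(-573\right) \left(- \frac{1}{377173}\right) - \frac{157}{54592} = \frac{573}{377173} - \frac{157}{54592} = - \frac{27934945}{20590628416}$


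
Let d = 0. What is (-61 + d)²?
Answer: 3721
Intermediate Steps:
(-61 + d)² = (-61 + 0)² = (-61)² = 3721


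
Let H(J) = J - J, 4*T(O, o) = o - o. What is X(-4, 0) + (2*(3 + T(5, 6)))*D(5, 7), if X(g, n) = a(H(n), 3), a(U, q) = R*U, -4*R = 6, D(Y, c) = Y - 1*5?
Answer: 0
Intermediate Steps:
T(O, o) = 0 (T(O, o) = (o - o)/4 = (1/4)*0 = 0)
D(Y, c) = -5 + Y (D(Y, c) = Y - 5 = -5 + Y)
H(J) = 0
R = -3/2 (R = -1/4*6 = -3/2 ≈ -1.5000)
a(U, q) = -3*U/2
X(g, n) = 0 (X(g, n) = -3/2*0 = 0)
X(-4, 0) + (2*(3 + T(5, 6)))*D(5, 7) = 0 + (2*(3 + 0))*(-5 + 5) = 0 + (2*3)*0 = 0 + 6*0 = 0 + 0 = 0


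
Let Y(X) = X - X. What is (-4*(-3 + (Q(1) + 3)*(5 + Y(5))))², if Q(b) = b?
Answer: 4624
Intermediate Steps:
Y(X) = 0
(-4*(-3 + (Q(1) + 3)*(5 + Y(5))))² = (-4*(-3 + (1 + 3)*(5 + 0)))² = (-4*(-3 + 4*5))² = (-4*(-3 + 20))² = (-4*17)² = (-68)² = 4624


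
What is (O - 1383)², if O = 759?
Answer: 389376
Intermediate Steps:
(O - 1383)² = (759 - 1383)² = (-624)² = 389376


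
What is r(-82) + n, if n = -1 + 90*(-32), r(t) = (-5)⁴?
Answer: -2256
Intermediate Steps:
r(t) = 625
n = -2881 (n = -1 - 2880 = -2881)
r(-82) + n = 625 - 2881 = -2256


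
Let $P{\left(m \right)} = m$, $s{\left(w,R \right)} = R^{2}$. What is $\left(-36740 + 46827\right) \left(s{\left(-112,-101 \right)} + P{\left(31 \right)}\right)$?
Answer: $103210184$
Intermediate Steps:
$\left(-36740 + 46827\right) \left(s{\left(-112,-101 \right)} + P{\left(31 \right)}\right) = \left(-36740 + 46827\right) \left(\left(-101\right)^{2} + 31\right) = 10087 \left(10201 + 31\right) = 10087 \cdot 10232 = 103210184$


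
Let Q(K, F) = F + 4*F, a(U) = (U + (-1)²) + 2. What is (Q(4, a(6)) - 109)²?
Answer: 4096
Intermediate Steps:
a(U) = 3 + U (a(U) = (U + 1) + 2 = (1 + U) + 2 = 3 + U)
Q(K, F) = 5*F
(Q(4, a(6)) - 109)² = (5*(3 + 6) - 109)² = (5*9 - 109)² = (45 - 109)² = (-64)² = 4096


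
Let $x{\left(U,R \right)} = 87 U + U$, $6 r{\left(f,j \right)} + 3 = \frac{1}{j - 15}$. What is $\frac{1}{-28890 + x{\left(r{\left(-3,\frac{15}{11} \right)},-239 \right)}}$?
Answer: $- \frac{225}{6510392} \approx -3.456 \cdot 10^{-5}$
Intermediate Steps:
$r{\left(f,j \right)} = - \frac{1}{2} + \frac{1}{6 \left(-15 + j\right)}$ ($r{\left(f,j \right)} = - \frac{1}{2} + \frac{1}{6 \left(j - 15\right)} = - \frac{1}{2} + \frac{1}{6 \left(-15 + j\right)}$)
$x{\left(U,R \right)} = 88 U$
$\frac{1}{-28890 + x{\left(r{\left(-3,\frac{15}{11} \right)},-239 \right)}} = \frac{1}{-28890 + 88 \frac{46 - 3 \cdot \frac{15}{11}}{6 \left(-15 + \frac{15}{11}\right)}} = \frac{1}{-28890 + 88 \frac{46 - 3 \cdot 15 \cdot \frac{1}{11}}{6 \left(-15 + 15 \cdot \frac{1}{11}\right)}} = \frac{1}{-28890 + 88 \frac{46 - \frac{45}{11}}{6 \left(-15 + \frac{15}{11}\right)}} = \frac{1}{-28890 + 88 \frac{46 - \frac{45}{11}}{6 \left(- \frac{150}{11}\right)}} = \frac{1}{-28890 + 88 \cdot \frac{1}{6} \left(- \frac{11}{150}\right) \frac{461}{11}} = \frac{1}{-28890 + 88 \left(- \frac{461}{900}\right)} = \frac{1}{-28890 - \frac{10142}{225}} = \frac{1}{- \frac{6510392}{225}} = - \frac{225}{6510392}$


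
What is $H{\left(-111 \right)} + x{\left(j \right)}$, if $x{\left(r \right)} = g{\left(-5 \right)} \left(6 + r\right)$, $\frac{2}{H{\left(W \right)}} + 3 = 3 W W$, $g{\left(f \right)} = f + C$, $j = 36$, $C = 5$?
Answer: $\frac{1}{18480} \approx 5.4113 \cdot 10^{-5}$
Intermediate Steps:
$g{\left(f \right)} = 5 + f$ ($g{\left(f \right)} = f + 5 = 5 + f$)
$H{\left(W \right)} = \frac{2}{-3 + 3 W^{2}}$ ($H{\left(W \right)} = \frac{2}{-3 + 3 W W} = \frac{2}{-3 + 3 W^{2}}$)
$x{\left(r \right)} = 0$ ($x{\left(r \right)} = \left(5 - 5\right) \left(6 + r\right) = 0 \left(6 + r\right) = 0$)
$H{\left(-111 \right)} + x{\left(j \right)} = \frac{2}{3 \left(-1 + \left(-111\right)^{2}\right)} + 0 = \frac{2}{3 \left(-1 + 12321\right)} + 0 = \frac{2}{3 \cdot 12320} + 0 = \frac{2}{3} \cdot \frac{1}{12320} + 0 = \frac{1}{18480} + 0 = \frac{1}{18480}$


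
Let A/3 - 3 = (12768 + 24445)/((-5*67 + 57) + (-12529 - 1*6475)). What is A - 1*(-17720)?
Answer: 341738939/19282 ≈ 17723.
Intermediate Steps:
A = 61899/19282 (A = 9 + 3*((12768 + 24445)/((-5*67 + 57) + (-12529 - 1*6475))) = 9 + 3*(37213/((-335 + 57) + (-12529 - 6475))) = 9 + 3*(37213/(-278 - 19004)) = 9 + 3*(37213/(-19282)) = 9 + 3*(37213*(-1/19282)) = 9 + 3*(-37213/19282) = 9 - 111639/19282 = 61899/19282 ≈ 3.2102)
A - 1*(-17720) = 61899/19282 - 1*(-17720) = 61899/19282 + 17720 = 341738939/19282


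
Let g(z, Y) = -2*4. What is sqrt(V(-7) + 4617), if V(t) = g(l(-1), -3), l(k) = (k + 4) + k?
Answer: sqrt(4609) ≈ 67.890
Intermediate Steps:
l(k) = 4 + 2*k (l(k) = (4 + k) + k = 4 + 2*k)
g(z, Y) = -8
V(t) = -8
sqrt(V(-7) + 4617) = sqrt(-8 + 4617) = sqrt(4609)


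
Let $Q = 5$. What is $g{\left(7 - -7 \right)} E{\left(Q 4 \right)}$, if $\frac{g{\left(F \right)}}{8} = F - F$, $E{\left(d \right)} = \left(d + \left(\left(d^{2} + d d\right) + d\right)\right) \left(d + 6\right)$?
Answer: $0$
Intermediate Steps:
$E{\left(d \right)} = \left(6 + d\right) \left(2 d + 2 d^{2}\right)$ ($E{\left(d \right)} = \left(d + \left(\left(d^{2} + d^{2}\right) + d\right)\right) \left(6 + d\right) = \left(d + \left(2 d^{2} + d\right)\right) \left(6 + d\right) = \left(d + \left(d + 2 d^{2}\right)\right) \left(6 + d\right) = \left(2 d + 2 d^{2}\right) \left(6 + d\right) = \left(6 + d\right) \left(2 d + 2 d^{2}\right)$)
$g{\left(F \right)} = 0$ ($g{\left(F \right)} = 8 \left(F - F\right) = 8 \cdot 0 = 0$)
$g{\left(7 - -7 \right)} E{\left(Q 4 \right)} = 0 \cdot 2 \cdot 5 \cdot 4 \left(6 + \left(5 \cdot 4\right)^{2} + 7 \cdot 5 \cdot 4\right) = 0 \cdot 2 \cdot 20 \left(6 + 20^{2} + 7 \cdot 20\right) = 0 \cdot 2 \cdot 20 \left(6 + 400 + 140\right) = 0 \cdot 2 \cdot 20 \cdot 546 = 0 \cdot 21840 = 0$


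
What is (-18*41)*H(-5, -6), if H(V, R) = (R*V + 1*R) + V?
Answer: -14022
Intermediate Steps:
H(V, R) = R + V + R*V (H(V, R) = (R*V + R) + V = (R + R*V) + V = R + V + R*V)
(-18*41)*H(-5, -6) = (-18*41)*(-6 - 5 - 6*(-5)) = -738*(-6 - 5 + 30) = -738*19 = -14022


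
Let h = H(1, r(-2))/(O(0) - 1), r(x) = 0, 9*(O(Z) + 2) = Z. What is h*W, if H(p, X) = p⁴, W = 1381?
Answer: -1381/3 ≈ -460.33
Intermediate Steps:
O(Z) = -2 + Z/9
h = -⅓ (h = 1⁴/((-2 + (⅑)*0) - 1) = 1/((-2 + 0) - 1) = 1/(-2 - 1) = 1/(-3) = 1*(-⅓) = -⅓ ≈ -0.33333)
h*W = -⅓*1381 = -1381/3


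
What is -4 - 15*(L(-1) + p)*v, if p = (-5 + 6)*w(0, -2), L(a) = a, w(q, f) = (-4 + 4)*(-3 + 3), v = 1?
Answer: 11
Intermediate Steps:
w(q, f) = 0 (w(q, f) = 0*0 = 0)
p = 0 (p = (-5 + 6)*0 = 1*0 = 0)
-4 - 15*(L(-1) + p)*v = -4 - 15*(-1 + 0) = -4 - (-15) = -4 - 15*(-1) = -4 + 15 = 11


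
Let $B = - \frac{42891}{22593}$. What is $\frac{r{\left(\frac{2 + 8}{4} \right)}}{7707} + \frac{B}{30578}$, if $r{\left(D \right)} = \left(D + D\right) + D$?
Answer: $\frac{15852303}{17399906363} \approx 0.00091106$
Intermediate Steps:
$r{\left(D \right)} = 3 D$ ($r{\left(D \right)} = 2 D + D = 3 D$)
$B = - \frac{841}{443}$ ($B = \left(-42891\right) \frac{1}{22593} = - \frac{841}{443} \approx -1.8984$)
$\frac{r{\left(\frac{2 + 8}{4} \right)}}{7707} + \frac{B}{30578} = \frac{3 \frac{2 + 8}{4}}{7707} - \frac{841}{443 \cdot 30578} = 3 \cdot \frac{1}{4} \cdot 10 \cdot \frac{1}{7707} - \frac{841}{13546054} = 3 \cdot \frac{5}{2} \cdot \frac{1}{7707} - \frac{841}{13546054} = \frac{15}{2} \cdot \frac{1}{7707} - \frac{841}{13546054} = \frac{5}{5138} - \frac{841}{13546054} = \frac{15852303}{17399906363}$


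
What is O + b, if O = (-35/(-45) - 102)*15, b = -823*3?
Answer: -11962/3 ≈ -3987.3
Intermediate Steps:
b = -2469
O = -4555/3 (O = (-35*(-1/45) - 102)*15 = (7/9 - 102)*15 = -911/9*15 = -4555/3 ≈ -1518.3)
O + b = -4555/3 - 2469 = -11962/3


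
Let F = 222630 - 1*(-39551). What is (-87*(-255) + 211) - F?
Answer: -239785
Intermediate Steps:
F = 262181 (F = 222630 + 39551 = 262181)
(-87*(-255) + 211) - F = (-87*(-255) + 211) - 1*262181 = (22185 + 211) - 262181 = 22396 - 262181 = -239785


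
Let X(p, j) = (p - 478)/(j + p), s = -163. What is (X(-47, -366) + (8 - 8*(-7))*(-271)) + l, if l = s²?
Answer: 544350/59 ≈ 9226.3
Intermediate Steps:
X(p, j) = (-478 + p)/(j + p)
l = 26569 (l = (-163)² = 26569)
(X(-47, -366) + (8 - 8*(-7))*(-271)) + l = ((-478 - 47)/(-366 - 47) + (8 - 8*(-7))*(-271)) + 26569 = (-525/(-413) + (8 + 56)*(-271)) + 26569 = (-1/413*(-525) + 64*(-271)) + 26569 = (75/59 - 17344) + 26569 = -1023221/59 + 26569 = 544350/59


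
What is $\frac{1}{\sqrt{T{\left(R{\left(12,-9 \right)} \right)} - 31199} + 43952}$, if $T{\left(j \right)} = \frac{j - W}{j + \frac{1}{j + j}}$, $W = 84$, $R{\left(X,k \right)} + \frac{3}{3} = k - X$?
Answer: $\frac{42589488}{1871923403743} - \frac{i \sqrt{29290124823}}{1871923403743} \approx 2.2752 \cdot 10^{-5} - 9.1427 \cdot 10^{-8} i$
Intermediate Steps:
$R{\left(X,k \right)} = -1 + k - X$ ($R{\left(X,k \right)} = -1 - \left(X - k\right) = -1 + k - X$)
$T{\left(j \right)} = \frac{-84 + j}{j + \frac{1}{2 j}}$ ($T{\left(j \right)} = \frac{j - 84}{j + \frac{1}{j + j}} = \frac{j - 84}{j + \frac{1}{2 j}} = \frac{-84 + j}{j + \frac{1}{2 j}}$)
$\frac{1}{\sqrt{T{\left(R{\left(12,-9 \right)} \right)} - 31199} + 43952} = \frac{1}{\sqrt{\frac{2 \left(-1 - 9 - 12\right) \left(-84 - 22\right)}{1 + 2 \left(-1 - 9 - 12\right)^{2}} - 31199} + 43952} = \frac{1}{\sqrt{2 \left(-22\right) \frac{1}{1 + 2 \left(-22\right)^{2}} \left(-84 - 22\right) - 31199} + 43952} = \frac{1}{\sqrt{2 \left(-22\right) \frac{1}{1 + 2 \cdot 484} \left(-106\right) - 31199} + 43952} = \frac{1}{\sqrt{2 \left(-22\right) \frac{1}{1 + 968} \left(-106\right) - 31199} + 43952} = \frac{1}{\sqrt{2 \left(-22\right) \frac{1}{969} \left(-106\right) - 31199} + 43952} = \frac{1}{\sqrt{\frac{4664}{969} - 31199} + 43952} = \frac{1}{\sqrt{- \frac{30227167}{969}} + 43952} = \frac{1}{\frac{i \sqrt{29290124823}}{969} + 43952} = \frac{1}{43952 + \frac{i \sqrt{29290124823}}{969}}$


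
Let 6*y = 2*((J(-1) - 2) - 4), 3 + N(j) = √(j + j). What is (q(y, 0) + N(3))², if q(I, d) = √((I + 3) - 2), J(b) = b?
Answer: (-9 + 3*√6 + 2*I*√3)²/9 ≈ -1.0303 - 1.2713*I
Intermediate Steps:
N(j) = -3 + √2*√j (N(j) = -3 + √(j + j) = -3 + √(2*j) = -3 + √2*√j)
y = -7/3 (y = (2*((-1 - 2) - 4))/6 = (2*(-3 - 4))/6 = (2*(-7))/6 = (⅙)*(-14) = -7/3 ≈ -2.3333)
q(I, d) = √(1 + I) (q(I, d) = √((3 + I) - 2) = √(1 + I))
(q(y, 0) + N(3))² = (√(1 - 7/3) + (-3 + √2*√3))² = (√(-4/3) + (-3 + √6))² = (2*I*√3/3 + (-3 + √6))² = (-3 + √6 + 2*I*√3/3)²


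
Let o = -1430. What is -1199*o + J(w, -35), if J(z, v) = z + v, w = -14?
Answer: 1714521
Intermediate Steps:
J(z, v) = v + z
-1199*o + J(w, -35) = -1199*(-1430) + (-35 - 14) = 1714570 - 49 = 1714521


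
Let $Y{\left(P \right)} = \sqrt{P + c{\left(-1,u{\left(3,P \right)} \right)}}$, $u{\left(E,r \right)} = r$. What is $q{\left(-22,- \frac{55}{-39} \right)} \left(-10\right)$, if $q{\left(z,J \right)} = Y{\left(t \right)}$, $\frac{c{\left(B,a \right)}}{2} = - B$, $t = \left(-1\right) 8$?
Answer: $- 10 i \sqrt{6} \approx - 24.495 i$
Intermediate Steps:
$t = -8$
$c{\left(B,a \right)} = - 2 B$ ($c{\left(B,a \right)} = 2 \left(- B\right) = - 2 B$)
$Y{\left(P \right)} = \sqrt{2 + P}$ ($Y{\left(P \right)} = \sqrt{P - -2} = \sqrt{P + 2} = \sqrt{2 + P}$)
$q{\left(z,J \right)} = i \sqrt{6}$ ($q{\left(z,J \right)} = \sqrt{2 - 8} = \sqrt{-6} = i \sqrt{6}$)
$q{\left(-22,- \frac{55}{-39} \right)} \left(-10\right) = i \sqrt{6} \left(-10\right) = - 10 i \sqrt{6}$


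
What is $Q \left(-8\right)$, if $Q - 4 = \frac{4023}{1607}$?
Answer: $- \frac{83608}{1607} \approx -52.027$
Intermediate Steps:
$Q = \frac{10451}{1607}$ ($Q = 4 + \frac{4023}{1607} = \frac{10451}{1607} \approx 6.5034$)
$Q \left(-8\right) = \frac{10451}{1607} \left(-8\right) = - \frac{83608}{1607}$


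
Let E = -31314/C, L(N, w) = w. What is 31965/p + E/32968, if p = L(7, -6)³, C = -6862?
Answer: -18831564124/127252359 ≈ -147.99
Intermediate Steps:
p = -216 (p = (-6)³ = -216)
E = 15657/3431 (E = -31314/(-6862) = -31314*(-1/6862) = 15657/3431 ≈ 4.5634)
31965/p + E/32968 = 31965/(-216) + (15657/3431)/32968 = 31965*(-1/216) + (15657/3431)*(1/32968) = -10655/72 + 15657/113113208 = -18831564124/127252359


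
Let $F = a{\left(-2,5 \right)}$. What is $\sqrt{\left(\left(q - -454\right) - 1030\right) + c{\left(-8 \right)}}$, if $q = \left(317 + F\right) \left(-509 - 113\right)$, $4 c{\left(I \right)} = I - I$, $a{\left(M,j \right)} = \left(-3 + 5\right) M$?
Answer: $i \sqrt{195262} \approx 441.88 i$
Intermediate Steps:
$a{\left(M,j \right)} = 2 M$
$F = -4$ ($F = 2 \left(-2\right) = -4$)
$c{\left(I \right)} = 0$ ($c{\left(I \right)} = \frac{I - I}{4} = \frac{1}{4} \cdot 0 = 0$)
$q = -194686$ ($q = \left(317 - 4\right) \left(-509 - 113\right) = 313 \left(-622\right) = -194686$)
$\sqrt{\left(\left(q - -454\right) - 1030\right) + c{\left(-8 \right)}} = \sqrt{\left(\left(-194686 - -454\right) - 1030\right) + 0} = \sqrt{\left(\left(-194686 + 454\right) - 1030\right) + 0} = \sqrt{\left(-194232 - 1030\right) + 0} = \sqrt{-195262 + 0} = \sqrt{-195262} = i \sqrt{195262}$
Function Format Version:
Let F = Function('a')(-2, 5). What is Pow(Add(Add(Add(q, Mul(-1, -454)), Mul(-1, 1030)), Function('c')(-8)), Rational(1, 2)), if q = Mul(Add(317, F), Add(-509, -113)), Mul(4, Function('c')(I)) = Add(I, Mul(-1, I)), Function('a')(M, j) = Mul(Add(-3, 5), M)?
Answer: Mul(I, Pow(195262, Rational(1, 2))) ≈ Mul(441.88, I)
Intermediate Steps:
Function('a')(M, j) = Mul(2, M)
F = -4 (F = Mul(2, -2) = -4)
Function('c')(I) = 0 (Function('c')(I) = Mul(Rational(1, 4), Add(I, Mul(-1, I))) = Mul(Rational(1, 4), 0) = 0)
q = -194686 (q = Mul(Add(317, -4), Add(-509, -113)) = Mul(313, -622) = -194686)
Pow(Add(Add(Add(q, Mul(-1, -454)), Mul(-1, 1030)), Function('c')(-8)), Rational(1, 2)) = Pow(Add(Add(Add(-194686, Mul(-1, -454)), Mul(-1, 1030)), 0), Rational(1, 2)) = Pow(Add(Add(Add(-194686, 454), -1030), 0), Rational(1, 2)) = Pow(Add(Add(-194232, -1030), 0), Rational(1, 2)) = Pow(Add(-195262, 0), Rational(1, 2)) = Pow(-195262, Rational(1, 2)) = Mul(I, Pow(195262, Rational(1, 2)))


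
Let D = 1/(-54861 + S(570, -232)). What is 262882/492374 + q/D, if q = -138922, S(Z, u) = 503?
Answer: 1859086565455653/246187 ≈ 7.5515e+9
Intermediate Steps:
D = -1/54358 (D = 1/(-54861 + 503) = 1/(-54358) = -1/54358 ≈ -1.8397e-5)
262882/492374 + q/D = 262882/492374 - 138922/(-1/54358) = 262882*(1/492374) - 138922*(-54358) = 131441/246187 + 7551522076 = 1859086565455653/246187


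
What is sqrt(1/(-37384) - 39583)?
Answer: I*sqrt(13829938579058)/18692 ≈ 198.95*I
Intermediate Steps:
sqrt(1/(-37384) - 39583) = sqrt(-1/37384 - 39583) = sqrt(-1479770873/37384) = I*sqrt(13829938579058)/18692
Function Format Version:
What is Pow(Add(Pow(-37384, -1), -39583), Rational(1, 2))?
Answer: Mul(Rational(1, 18692), I, Pow(13829938579058, Rational(1, 2))) ≈ Mul(198.95, I)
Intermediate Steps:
Pow(Add(Pow(-37384, -1), -39583), Rational(1, 2)) = Pow(Add(Rational(-1, 37384), -39583), Rational(1, 2)) = Pow(Rational(-1479770873, 37384), Rational(1, 2)) = Mul(Rational(1, 18692), I, Pow(13829938579058, Rational(1, 2)))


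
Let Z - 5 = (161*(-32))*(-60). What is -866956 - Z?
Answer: -1176081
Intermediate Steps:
Z = 309125 (Z = 5 + (161*(-32))*(-60) = 5 - 5152*(-60) = 5 + 309120 = 309125)
-866956 - Z = -866956 - 1*309125 = -866956 - 309125 = -1176081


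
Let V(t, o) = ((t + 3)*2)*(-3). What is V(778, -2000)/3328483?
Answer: -4686/3328483 ≈ -0.0014078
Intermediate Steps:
V(t, o) = -18 - 6*t (V(t, o) = ((3 + t)*2)*(-3) = (6 + 2*t)*(-3) = -18 - 6*t)
V(778, -2000)/3328483 = (-18 - 6*778)/3328483 = (-18 - 4668)*(1/3328483) = -4686*1/3328483 = -4686/3328483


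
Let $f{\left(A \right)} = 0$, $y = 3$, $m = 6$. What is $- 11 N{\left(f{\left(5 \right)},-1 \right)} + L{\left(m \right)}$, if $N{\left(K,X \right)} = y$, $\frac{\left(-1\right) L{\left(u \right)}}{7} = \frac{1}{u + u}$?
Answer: $- \frac{403}{12} \approx -33.583$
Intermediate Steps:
$L{\left(u \right)} = - \frac{7}{2 u}$ ($L{\left(u \right)} = - \frac{7}{u + u} = - \frac{7}{2 u}$)
$N{\left(K,X \right)} = 3$
$- 11 N{\left(f{\left(5 \right)},-1 \right)} + L{\left(m \right)} = \left(-11\right) 3 - \frac{7}{2 \cdot 6} = -33 - \frac{7}{12} = - \frac{403}{12}$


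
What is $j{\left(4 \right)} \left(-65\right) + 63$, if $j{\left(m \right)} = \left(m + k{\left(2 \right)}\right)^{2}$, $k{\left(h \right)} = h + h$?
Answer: $-4097$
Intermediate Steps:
$k{\left(h \right)} = 2 h$
$j{\left(m \right)} = \left(4 + m\right)^{2}$ ($j{\left(m \right)} = \left(m + 2 \cdot 2\right)^{2} = \left(m + 4\right)^{2} = \left(4 + m\right)^{2}$)
$j{\left(4 \right)} \left(-65\right) + 63 = \left(4 + 4\right)^{2} \left(-65\right) + 63 = 8^{2} \left(-65\right) + 63 = 64 \left(-65\right) + 63 = -4160 + 63 = -4097$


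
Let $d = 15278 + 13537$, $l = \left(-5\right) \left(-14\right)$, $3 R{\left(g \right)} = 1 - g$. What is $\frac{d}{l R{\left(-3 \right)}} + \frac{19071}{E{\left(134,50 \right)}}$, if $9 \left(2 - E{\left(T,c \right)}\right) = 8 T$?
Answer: $\frac{4305411}{29512} \approx 145.89$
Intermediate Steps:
$R{\left(g \right)} = \frac{1}{3} - \frac{g}{3}$ ($R{\left(g \right)} = \frac{1 - g}{3} = \frac{1}{3} - \frac{g}{3}$)
$E{\left(T,c \right)} = 2 - \frac{8 T}{9}$
$l = 70$
$d = 28815$
$\frac{d}{l R{\left(-3 \right)}} + \frac{19071}{E{\left(134,50 \right)}} = \frac{28815}{70 \left(\frac{1}{3} - -1\right)} + \frac{19071}{2 - \frac{1072}{9}} = \frac{28815}{70 \left(\frac{1}{3} + 1\right)} + \frac{19071}{2 - \frac{1072}{9}} = \frac{28815}{70 \cdot \frac{4}{3}} + \frac{19071}{- \frac{1054}{9}} = \frac{28815}{\frac{280}{3}} + 19071 \left(- \frac{9}{1054}\right) = 28815 \cdot \frac{3}{280} - \frac{171639}{1054} = \frac{17289}{56} - \frac{171639}{1054} = \frac{4305411}{29512}$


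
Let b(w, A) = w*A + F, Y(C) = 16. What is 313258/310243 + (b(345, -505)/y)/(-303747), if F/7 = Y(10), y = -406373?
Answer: 38666815528708339/38294714288460333 ≈ 1.0097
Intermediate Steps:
F = 112 (F = 7*16 = 112)
b(w, A) = 112 + A*w (b(w, A) = w*A + 112 = A*w + 112 = 112 + A*w)
313258/310243 + (b(345, -505)/y)/(-303747) = 313258/310243 + ((112 - 505*345)/(-406373))/(-303747) = 313258*(1/310243) + ((112 - 174225)*(-1/406373))*(-1/303747) = 313258/310243 - 174113*(-1/406373)*(-1/303747) = 313258/310243 + (174113/406373)*(-1/303747) = 313258/310243 - 174113/123434579631 = 38666815528708339/38294714288460333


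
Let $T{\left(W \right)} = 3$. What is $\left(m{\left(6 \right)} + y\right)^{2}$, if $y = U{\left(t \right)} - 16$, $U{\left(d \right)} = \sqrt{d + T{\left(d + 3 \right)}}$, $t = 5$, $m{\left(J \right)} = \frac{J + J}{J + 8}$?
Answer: $\frac{11628}{49} - \frac{424 \sqrt{2}}{7} \approx 151.65$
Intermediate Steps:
$m{\left(J \right)} = \frac{2 J}{8 + J}$
$U{\left(d \right)} = \sqrt{3 + d}$ ($U{\left(d \right)} = \sqrt{d + 3} = \sqrt{3 + d}$)
$y = -16 + 2 \sqrt{2}$ ($y = \sqrt{3 + 5} - 16 = \sqrt{8} - 16 = 2 \sqrt{2} - 16 = -16 + 2 \sqrt{2} \approx -13.172$)
$\left(m{\left(6 \right)} + y\right)^{2} = \left(2 \cdot 6 \frac{1}{8 + 6} - \left(16 - 2 \sqrt{2}\right)\right)^{2} = \left(2 \cdot 6 \cdot \frac{1}{14} - \left(16 - 2 \sqrt{2}\right)\right)^{2} = \left(\frac{6}{7} - \left(16 - 2 \sqrt{2}\right)\right)^{2} = \left(- \frac{106}{7} + 2 \sqrt{2}\right)^{2}$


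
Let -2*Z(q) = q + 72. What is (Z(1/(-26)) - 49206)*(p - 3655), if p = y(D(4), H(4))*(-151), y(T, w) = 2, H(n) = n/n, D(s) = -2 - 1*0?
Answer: 10132226931/52 ≈ 1.9485e+8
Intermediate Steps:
D(s) = -2 (D(s) = -2 + 0 = -2)
Z(q) = -36 - q/2 (Z(q) = -(q + 72)/2 = -(72 + q)/2 = -36 - q/2)
H(n) = 1
p = -302 (p = 2*(-151) = -302)
(Z(1/(-26)) - 49206)*(p - 3655) = ((-36 - ½/(-26)) - 49206)*(-302 - 3655) = ((-36 - ½*(-1/26)) - 49206)*(-3957) = ((-36 + 1/52) - 49206)*(-3957) = (-1871/52 - 49206)*(-3957) = -2560583/52*(-3957) = 10132226931/52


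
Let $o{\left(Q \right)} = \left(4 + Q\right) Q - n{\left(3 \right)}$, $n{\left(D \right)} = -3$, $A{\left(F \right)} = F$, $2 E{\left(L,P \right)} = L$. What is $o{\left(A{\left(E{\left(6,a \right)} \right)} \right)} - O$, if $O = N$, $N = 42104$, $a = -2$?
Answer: $-42080$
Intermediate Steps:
$E{\left(L,P \right)} = \frac{L}{2}$
$O = 42104$
$o{\left(Q \right)} = 3 + Q \left(4 + Q\right)$ ($o{\left(Q \right)} = \left(4 + Q\right) Q - -3 = Q \left(4 + Q\right) + 3 = 3 + Q \left(4 + Q\right)$)
$o{\left(A{\left(E{\left(6,a \right)} \right)} \right)} - O = \left(3 + \left(\frac{1}{2} \cdot 6\right)^{2} + 4 \cdot \frac{1}{2} \cdot 6\right) - 42104 = \left(3 + 3^{2} + 4 \cdot 3\right) - 42104 = \left(3 + 9 + 12\right) - 42104 = 24 - 42104 = -42080$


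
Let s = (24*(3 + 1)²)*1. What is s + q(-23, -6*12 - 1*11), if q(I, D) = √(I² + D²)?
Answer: 384 + √7418 ≈ 470.13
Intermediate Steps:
q(I, D) = √(D² + I²)
s = 384 (s = (24*4²)*1 = (24*16)*1 = 384*1 = 384)
s + q(-23, -6*12 - 1*11) = 384 + √((-6*12 - 1*11)² + (-23)²) = 384 + √((-72 - 11)² + 529) = 384 + √((-83)² + 529) = 384 + √(6889 + 529) = 384 + √7418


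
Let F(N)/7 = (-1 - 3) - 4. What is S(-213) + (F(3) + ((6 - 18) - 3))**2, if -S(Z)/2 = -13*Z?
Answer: -497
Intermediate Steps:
S(Z) = 26*Z (S(Z) = -(-26)*Z = 26*Z)
F(N) = -56 (F(N) = 7*((-1 - 3) - 4) = 7*(-4 - 4) = 7*(-8) = -56)
S(-213) + (F(3) + ((6 - 18) - 3))**2 = 26*(-213) + (-56 + ((6 - 18) - 3))**2 = -5538 + (-56 + (-12 - 3))**2 = -5538 + (-56 - 15)**2 = -5538 + (-71)**2 = -5538 + 5041 = -497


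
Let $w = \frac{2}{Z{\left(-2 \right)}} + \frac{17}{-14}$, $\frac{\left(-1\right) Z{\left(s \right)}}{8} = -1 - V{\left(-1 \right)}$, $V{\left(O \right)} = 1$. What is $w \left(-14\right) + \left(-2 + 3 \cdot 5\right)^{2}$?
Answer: $\frac{737}{4} \approx 184.25$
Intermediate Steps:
$Z{\left(s \right)} = 16$ ($Z{\left(s \right)} = - 8 \left(-1 - 1\right) = \left(-8\right) \left(-2\right) = 16$)
$w = - \frac{61}{56}$ ($w = \frac{2}{16} + \frac{17}{-14} = 2 \cdot \frac{1}{16} + 17 \left(- \frac{1}{14}\right) = \frac{1}{8} - \frac{17}{14} = - \frac{61}{56} \approx -1.0893$)
$w \left(-14\right) + \left(-2 + 3 \cdot 5\right)^{2} = \left(- \frac{61}{56}\right) \left(-14\right) + \left(-2 + 3 \cdot 5\right)^{2} = \frac{61}{4} + \left(-2 + 15\right)^{2} = \frac{61}{4} + 13^{2} = \frac{61}{4} + 169 = \frac{737}{4}$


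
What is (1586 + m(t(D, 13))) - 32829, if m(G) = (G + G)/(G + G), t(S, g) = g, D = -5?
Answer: -31242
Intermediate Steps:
m(G) = 1 (m(G) = (2*G)/((2*G)) = (2*G)*(1/(2*G)) = 1)
(1586 + m(t(D, 13))) - 32829 = (1586 + 1) - 32829 = 1587 - 32829 = -31242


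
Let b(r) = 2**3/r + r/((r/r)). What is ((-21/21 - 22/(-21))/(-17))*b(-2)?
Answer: 2/119 ≈ 0.016807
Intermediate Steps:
b(r) = r + 8/r (b(r) = 8/r + r/1 = 8/r + r*1 = 8/r + r = r + 8/r)
((-21/21 - 22/(-21))/(-17))*b(-2) = ((-21/21 - 22/(-21))/(-17))*(-2 + 8/(-2)) = ((-21*1/21 - 22*(-1/21))*(-1/17))*(-2 + 8*(-1/2)) = ((-1 + 22/21)*(-1/17))*(-2 - 4) = ((1/21)*(-1/17))*(-6) = -1/357*(-6) = 2/119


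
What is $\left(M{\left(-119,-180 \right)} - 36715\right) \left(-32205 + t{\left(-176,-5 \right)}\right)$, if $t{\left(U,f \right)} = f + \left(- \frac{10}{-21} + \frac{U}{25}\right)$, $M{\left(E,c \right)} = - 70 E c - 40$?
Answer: $\frac{5196411735776}{105} \approx 4.949 \cdot 10^{10}$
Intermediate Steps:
$M{\left(E,c \right)} = -40 - 70 E c$ ($M{\left(E,c \right)} = - 70 E c - 40 = -40 - 70 E c$)
$t{\left(U,f \right)} = \frac{10}{21} + f + \frac{U}{25}$ ($t{\left(U,f \right)} = f + \left(\left(-10\right) \left(- \frac{1}{21}\right) + U \frac{1}{25}\right) = f + \left(\frac{10}{21} + \frac{U}{25}\right) = \frac{10}{21} + f + \frac{U}{25}$)
$\left(M{\left(-119,-180 \right)} - 36715\right) \left(-32205 + t{\left(-176,-5 \right)}\right) = \left(\left(-40 - \left(-8330\right) \left(-180\right)\right) - 36715\right) \left(-32205 + \left(\frac{10}{21} - 5 + \frac{1}{25} \left(-176\right)\right)\right) = \left(\left(-40 - 1499400\right) - 36715\right) \left(-32205 - \frac{6071}{525}\right) = \left(-1499440 - 36715\right) \left(-32205 - \frac{6071}{525}\right) = \left(-1536155\right) \left(- \frac{16913696}{525}\right) = \frac{5196411735776}{105}$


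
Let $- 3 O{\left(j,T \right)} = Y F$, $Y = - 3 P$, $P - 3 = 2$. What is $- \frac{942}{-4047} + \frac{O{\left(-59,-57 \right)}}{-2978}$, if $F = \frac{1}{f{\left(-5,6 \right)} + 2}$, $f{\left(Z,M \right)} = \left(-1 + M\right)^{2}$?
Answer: $\frac{25240739}{108467694} \approx 0.2327$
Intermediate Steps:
$P = 5$ ($P = 3 + 2 = 5$)
$Y = -15$ ($Y = \left(-3\right) 5 = -15$)
$F = \frac{1}{27}$ ($F = \frac{1}{\left(-1 + 6\right)^{2} + 2} = \frac{1}{5^{2} + 2} = \frac{1}{25 + 2} = \frac{1}{27} \approx 0.037037$)
$O{\left(j,T \right)} = \frac{5}{27}$ ($O{\left(j,T \right)} = - \frac{\left(-15\right) \frac{1}{27}}{3} = \left(- \frac{1}{3}\right) \left(- \frac{5}{9}\right) = \frac{5}{27}$)
$- \frac{942}{-4047} + \frac{O{\left(-59,-57 \right)}}{-2978} = - \frac{942}{-4047} + \frac{5}{27 \left(-2978\right)} = \left(-942\right) \left(- \frac{1}{4047}\right) + \frac{5}{27} \left(- \frac{1}{2978}\right) = \frac{314}{1349} - \frac{5}{80406} = \frac{25240739}{108467694}$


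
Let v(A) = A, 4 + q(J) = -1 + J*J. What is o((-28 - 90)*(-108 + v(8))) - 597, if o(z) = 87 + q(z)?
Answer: 139239485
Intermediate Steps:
q(J) = -5 + J**2 (q(J) = -4 + (-1 + J*J) = -4 + (-1 + J**2) = -5 + J**2)
o(z) = 82 + z**2 (o(z) = 87 + (-5 + z**2) = 82 + z**2)
o((-28 - 90)*(-108 + v(8))) - 597 = (82 + ((-28 - 90)*(-108 + 8))**2) - 597 = (82 + (-118*(-100))**2) - 597 = (82 + 11800**2) - 597 = (82 + 139240000) - 597 = 139240082 - 597 = 139239485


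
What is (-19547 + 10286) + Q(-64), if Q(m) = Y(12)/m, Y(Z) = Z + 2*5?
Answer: -296363/32 ≈ -9261.3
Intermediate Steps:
Y(Z) = 10 + Z (Y(Z) = Z + 10 = 10 + Z)
Q(m) = 22/m (Q(m) = (10 + 12)/m = 22/m)
(-19547 + 10286) + Q(-64) = (-19547 + 10286) + 22/(-64) = -9261 + 22*(-1/64) = -9261 - 11/32 = -296363/32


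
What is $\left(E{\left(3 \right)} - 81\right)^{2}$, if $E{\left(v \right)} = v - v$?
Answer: $6561$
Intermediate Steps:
$E{\left(v \right)} = 0$
$\left(E{\left(3 \right)} - 81\right)^{2} = \left(0 - 81\right)^{2} = \left(-81\right)^{2} = 6561$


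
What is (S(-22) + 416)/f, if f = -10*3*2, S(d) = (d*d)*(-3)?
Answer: 259/15 ≈ 17.267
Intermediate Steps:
S(d) = -3*d² (S(d) = d²*(-3) = -3*d²)
f = -60 (f = -30*2 = -60)
(S(-22) + 416)/f = (-3*(-22)² + 416)/(-60) = (-3*484 + 416)*(-1/60) = (-1452 + 416)*(-1/60) = -1036*(-1/60) = 259/15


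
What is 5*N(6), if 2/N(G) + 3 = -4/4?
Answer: -5/2 ≈ -2.5000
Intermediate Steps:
N(G) = -½ (N(G) = 2/(-3 - 4/4) = 2/(-3 - 4*¼) = 2/(-3 - 1) = 2/(-4) = 2*(-¼) = -½)
5*N(6) = 5*(-½) = -5/2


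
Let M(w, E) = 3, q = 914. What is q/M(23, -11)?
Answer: 914/3 ≈ 304.67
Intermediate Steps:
q/M(23, -11) = 914/3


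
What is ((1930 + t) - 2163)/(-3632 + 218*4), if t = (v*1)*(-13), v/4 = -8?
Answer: -61/920 ≈ -0.066304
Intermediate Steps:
v = -32 (v = 4*(-8) = -32)
t = 416 (t = -32*1*(-13) = -32*(-13) = 416)
((1930 + t) - 2163)/(-3632 + 218*4) = ((1930 + 416) - 2163)/(-3632 + 218*4) = (2346 - 2163)/(-3632 + 872) = 183/(-2760) = 183*(-1/2760) = -61/920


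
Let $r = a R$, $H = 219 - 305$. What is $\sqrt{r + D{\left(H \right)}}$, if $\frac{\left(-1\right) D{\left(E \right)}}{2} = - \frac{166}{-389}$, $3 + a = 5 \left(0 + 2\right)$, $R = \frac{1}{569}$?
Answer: $\frac{i \sqrt{41210374085}}{221341} \approx 0.91715 i$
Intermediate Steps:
$R = \frac{1}{569} \approx 0.0017575$
$a = 7$ ($a = -3 + 5 \left(0 + 2\right) = -3 + 5 \cdot 2 = -3 + 10 = 7$)
$H = -86$ ($H = 219 - 305 = -86$)
$D{\left(E \right)} = - \frac{332}{389}$ ($D{\left(E \right)} = - 2 \left(- \frac{166}{-389}\right) = - 2 \left(\left(-166\right) \left(- \frac{1}{389}\right)\right) = \left(-2\right) \frac{166}{389} = - \frac{332}{389}$)
$r = \frac{7}{569}$ ($r = 7 \cdot \frac{1}{569} = \frac{7}{569} \approx 0.012302$)
$\sqrt{r + D{\left(H \right)}} = \sqrt{\frac{7}{569} - \frac{332}{389}} = \sqrt{- \frac{186185}{221341}} = \frac{i \sqrt{41210374085}}{221341}$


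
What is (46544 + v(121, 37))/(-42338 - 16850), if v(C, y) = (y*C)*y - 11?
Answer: -106091/29594 ≈ -3.5849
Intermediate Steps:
v(C, y) = -11 + C*y² (v(C, y) = (C*y)*y - 11 = C*y² - 11 = -11 + C*y²)
(46544 + v(121, 37))/(-42338 - 16850) = (46544 + (-11 + 121*37²))/(-42338 - 16850) = (46544 + (-11 + 121*1369))/(-59188) = (46544 + (-11 + 165649))*(-1/59188) = (46544 + 165638)*(-1/59188) = 212182*(-1/59188) = -106091/29594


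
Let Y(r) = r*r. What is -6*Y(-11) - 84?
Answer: -810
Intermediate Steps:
Y(r) = r²
-6*Y(-11) - 84 = -6*(-11)² - 84 = -6*121 - 84 = -726 - 84 = -810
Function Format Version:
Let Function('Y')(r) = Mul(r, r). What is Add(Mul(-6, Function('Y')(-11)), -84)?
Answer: -810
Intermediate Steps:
Function('Y')(r) = Pow(r, 2)
Add(Mul(-6, Function('Y')(-11)), -84) = Add(Mul(-6, Pow(-11, 2)), -84) = Add(Mul(-6, 121), -84) = Add(-726, -84) = -810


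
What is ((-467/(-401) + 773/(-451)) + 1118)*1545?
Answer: 312232235790/180851 ≈ 1.7265e+6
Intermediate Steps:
((-467/(-401) + 773/(-451)) + 1118)*1545 = ((-467*(-1/401) + 773*(-1/451)) + 1118)*1545 = ((467/401 - 773/451) + 1118)*1545 = (-99356/180851 + 1118)*1545 = (202092062/180851)*1545 = 312232235790/180851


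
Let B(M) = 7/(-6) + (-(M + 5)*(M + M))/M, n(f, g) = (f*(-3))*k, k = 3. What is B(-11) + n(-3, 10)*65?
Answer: 10595/6 ≈ 1765.8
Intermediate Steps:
n(f, g) = -9*f (n(f, g) = (f*(-3))*3 = -3*f*3 = -9*f)
B(M) = -67/6 - 2*M (B(M) = 7*(-1/6) + (-(5 + M)*2*M)/M = -7/6 + (-2*M*(5 + M))/M = -7/6 + (-10 - 2*M) = -67/6 - 2*M)
B(-11) + n(-3, 10)*65 = (-67/6 - 2*(-11)) - 9*(-3)*65 = (-67/6 + 22) + 27*65 = 65/6 + 1755 = 10595/6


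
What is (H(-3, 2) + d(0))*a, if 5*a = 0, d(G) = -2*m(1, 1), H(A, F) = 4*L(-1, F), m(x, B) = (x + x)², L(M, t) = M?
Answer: 0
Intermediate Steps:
m(x, B) = 4*x² (m(x, B) = (2*x)² = 4*x²)
H(A, F) = -4 (H(A, F) = 4*(-1) = -4)
d(G) = -8 (d(G) = -8*1² = -8)
a = 0 (a = (⅕)*0 = 0)
(H(-3, 2) + d(0))*a = (-4 - 8)*0 = -12*0 = 0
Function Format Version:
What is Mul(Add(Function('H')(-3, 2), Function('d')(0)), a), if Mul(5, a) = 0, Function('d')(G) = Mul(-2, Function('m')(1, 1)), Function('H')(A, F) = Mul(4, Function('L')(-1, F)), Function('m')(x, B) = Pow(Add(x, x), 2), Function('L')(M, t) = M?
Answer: 0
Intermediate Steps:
Function('m')(x, B) = Mul(4, Pow(x, 2)) (Function('m')(x, B) = Pow(Mul(2, x), 2) = Mul(4, Pow(x, 2)))
Function('H')(A, F) = -4 (Function('H')(A, F) = Mul(4, -1) = -4)
Function('d')(G) = -8 (Function('d')(G) = Mul(-2, Mul(4, Pow(1, 2))) = Mul(-2, Mul(4, 1)) = Mul(-2, 4) = -8)
a = 0 (a = Mul(Rational(1, 5), 0) = 0)
Mul(Add(Function('H')(-3, 2), Function('d')(0)), a) = Mul(Add(-4, -8), 0) = Mul(-12, 0) = 0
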